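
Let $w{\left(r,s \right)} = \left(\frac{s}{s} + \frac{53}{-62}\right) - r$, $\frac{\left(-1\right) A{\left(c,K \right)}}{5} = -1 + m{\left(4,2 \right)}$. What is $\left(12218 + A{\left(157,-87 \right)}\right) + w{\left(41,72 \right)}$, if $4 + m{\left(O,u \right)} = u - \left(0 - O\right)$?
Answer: $\frac{754673}{62} \approx 12172.0$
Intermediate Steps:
$m{\left(O,u \right)} = -4 + O + u$ ($m{\left(O,u \right)} = -4 + \left(u - \left(0 - O\right)\right) = -4 + \left(u - - O\right) = -4 + \left(u + O\right) = -4 + \left(O + u\right) = -4 + O + u$)
$A{\left(c,K \right)} = -5$ ($A{\left(c,K \right)} = - 5 \left(-1 + \left(-4 + 4 + 2\right)\right) = - 5 \left(-1 + 2\right) = \left(-5\right) 1 = -5$)
$w{\left(r,s \right)} = \frac{9}{62} - r$ ($w{\left(r,s \right)} = \left(1 + 53 \left(- \frac{1}{62}\right)\right) - r = \left(1 - \frac{53}{62}\right) - r = \frac{9}{62} - r$)
$\left(12218 + A{\left(157,-87 \right)}\right) + w{\left(41,72 \right)} = \left(12218 - 5\right) + \left(\frac{9}{62} - 41\right) = 12213 + \left(\frac{9}{62} - 41\right) = 12213 - \frac{2533}{62} = \frac{754673}{62}$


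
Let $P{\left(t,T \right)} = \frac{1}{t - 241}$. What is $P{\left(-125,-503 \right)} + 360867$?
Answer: $\frac{132077321}{366} \approx 3.6087 \cdot 10^{5}$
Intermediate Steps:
$P{\left(t,T \right)} = \frac{1}{-241 + t}$
$P{\left(-125,-503 \right)} + 360867 = \frac{1}{-241 - 125} + 360867 = \frac{1}{-366} + 360867 = - \frac{1}{366} + 360867 = \frac{132077321}{366}$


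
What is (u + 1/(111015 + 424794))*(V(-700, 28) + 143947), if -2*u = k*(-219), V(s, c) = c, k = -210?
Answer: -1773905602177150/535809 ≈ -3.3107e+9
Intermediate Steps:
u = -22995 (u = -(-105)*(-219) = -½*45990 = -22995)
(u + 1/(111015 + 424794))*(V(-700, 28) + 143947) = (-22995 + 1/(111015 + 424794))*(28 + 143947) = (-22995 + 1/535809)*143975 = -12320927954/535809*143975 = -1773905602177150/535809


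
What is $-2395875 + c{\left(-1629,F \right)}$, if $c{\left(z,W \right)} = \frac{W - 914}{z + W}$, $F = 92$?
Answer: $- \frac{3682459053}{1537} \approx -2.3959 \cdot 10^{6}$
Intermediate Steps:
$c{\left(z,W \right)} = \frac{-914 + W}{W + z}$
$-2395875 + c{\left(-1629,F \right)} = -2395875 + \frac{-914 + 92}{92 - 1629} = -2395875 + \frac{1}{-1537} \left(-822\right) = -2395875 - - \frac{822}{1537} = -2395875 + \frac{822}{1537} = - \frac{3682459053}{1537}$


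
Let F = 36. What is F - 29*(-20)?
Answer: 616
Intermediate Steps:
F - 29*(-20) = 36 - 29*(-20) = 36 + 580 = 616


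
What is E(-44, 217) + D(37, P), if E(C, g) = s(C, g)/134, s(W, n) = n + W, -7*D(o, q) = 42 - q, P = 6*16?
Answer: 8447/938 ≈ 9.0053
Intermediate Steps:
P = 96
D(o, q) = -6 + q/7 (D(o, q) = -(42 - q)/7 = -6 + q/7)
s(W, n) = W + n
E(C, g) = C/134 + g/134 (E(C, g) = (C + g)/134 = (C + g)*(1/134) = C/134 + g/134)
E(-44, 217) + D(37, P) = ((1/134)*(-44) + (1/134)*217) + (-6 + (⅐)*96) = (-22/67 + 217/134) + (-6 + 96/7) = 173/134 + 54/7 = 8447/938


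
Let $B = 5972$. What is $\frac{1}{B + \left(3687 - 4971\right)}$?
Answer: $\frac{1}{4688} \approx 0.00021331$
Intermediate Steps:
$\frac{1}{B + \left(3687 - 4971\right)} = \frac{1}{5972 + \left(3687 - 4971\right)} = \frac{1}{5972 - 1284} = \frac{1}{4688}$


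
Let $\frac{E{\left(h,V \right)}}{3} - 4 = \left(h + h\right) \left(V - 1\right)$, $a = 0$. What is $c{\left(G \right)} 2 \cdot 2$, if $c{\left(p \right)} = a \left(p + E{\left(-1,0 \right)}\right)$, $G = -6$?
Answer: $0$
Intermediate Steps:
$E{\left(h,V \right)} = 12 + 6 h \left(-1 + V\right)$ ($E{\left(h,V \right)} = 12 + 3 \left(h + h\right) \left(V - 1\right) = 12 + 3 \cdot 2 h \left(-1 + V\right) = 12 + 6 h \left(-1 + V\right)$)
$c{\left(p \right)} = 0$ ($c{\left(p \right)} = 0 \left(p + \left(12 - -6 + 6 \cdot 0 \left(-1\right)\right)\right) = 0 \left(p + \left(12 + 6 + 0\right)\right) = 0 \left(p + 18\right) = 0 \left(18 + p\right) = 0$)
$c{\left(G \right)} 2 \cdot 2 = 0 \cdot 2 \cdot 2 = 0 \cdot 2 = 0$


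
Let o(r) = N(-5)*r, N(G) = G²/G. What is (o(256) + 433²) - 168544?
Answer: 17665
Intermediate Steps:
N(G) = G
o(r) = -5*r
(o(256) + 433²) - 168544 = (-5*256 + 433²) - 168544 = (-1280 + 187489) - 168544 = 186209 - 168544 = 17665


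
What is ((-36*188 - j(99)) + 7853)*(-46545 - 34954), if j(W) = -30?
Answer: -90871385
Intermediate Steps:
((-36*188 - j(99)) + 7853)*(-46545 - 34954) = ((-36*188 - 1*(-30)) + 7853)*(-46545 - 34954) = ((-6768 + 30) + 7853)*(-81499) = (-6738 + 7853)*(-81499) = 1115*(-81499) = -90871385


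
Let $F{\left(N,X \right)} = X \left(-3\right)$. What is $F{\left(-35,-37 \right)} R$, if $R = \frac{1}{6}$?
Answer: $\frac{37}{2} \approx 18.5$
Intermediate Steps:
$F{\left(N,X \right)} = - 3 X$
$R = \frac{1}{6} \approx 0.16667$
$F{\left(-35,-37 \right)} R = \left(-3\right) \left(-37\right) \frac{1}{6} = 111 \cdot \frac{1}{6} = \frac{37}{2}$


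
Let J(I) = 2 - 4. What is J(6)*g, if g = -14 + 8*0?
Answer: 28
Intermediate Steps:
J(I) = -2
g = -14 (g = -14 + 0 = -14)
J(6)*g = -2*(-14) = 28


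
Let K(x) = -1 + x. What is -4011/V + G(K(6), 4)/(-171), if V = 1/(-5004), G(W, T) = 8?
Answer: 3432148516/171 ≈ 2.0071e+7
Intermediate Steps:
V = -1/5004 ≈ -0.00019984
-4011/V + G(K(6), 4)/(-171) = -4011/(-1/5004) + 8/(-171) = -4011*(-5004) + 8*(-1/171) = 20071044 - 8/171 = 3432148516/171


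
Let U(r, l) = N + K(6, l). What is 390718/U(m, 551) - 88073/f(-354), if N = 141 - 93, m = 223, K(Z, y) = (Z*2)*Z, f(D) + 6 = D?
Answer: 1260227/360 ≈ 3500.6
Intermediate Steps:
f(D) = -6 + D
K(Z, y) = 2*Z² (K(Z, y) = (2*Z)*Z = 2*Z²)
N = 48
U(r, l) = 120 (U(r, l) = 48 + 2*6² = 48 + 2*36 = 48 + 72 = 120)
390718/U(m, 551) - 88073/f(-354) = 390718/120 - 88073/(-6 - 354) = 390718*(1/120) - 88073/(-360) = 195359/60 - 88073*(-1/360) = 195359/60 + 88073/360 = 1260227/360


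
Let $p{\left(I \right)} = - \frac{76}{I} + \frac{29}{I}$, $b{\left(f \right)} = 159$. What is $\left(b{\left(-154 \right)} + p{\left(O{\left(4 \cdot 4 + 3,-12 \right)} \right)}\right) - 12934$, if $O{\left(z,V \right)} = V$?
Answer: $- \frac{153253}{12} \approx -12771.0$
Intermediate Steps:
$p{\left(I \right)} = - \frac{47}{I}$
$\left(b{\left(-154 \right)} + p{\left(O{\left(4 \cdot 4 + 3,-12 \right)} \right)}\right) - 12934 = \left(159 - \frac{47}{-12}\right) - 12934 = \left(159 - - \frac{47}{12}\right) - 12934 = \left(159 + \frac{47}{12}\right) - 12934 = \frac{1955}{12} - 12934 = - \frac{153253}{12}$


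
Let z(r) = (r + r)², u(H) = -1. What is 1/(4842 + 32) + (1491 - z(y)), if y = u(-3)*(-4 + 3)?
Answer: 7247639/4874 ≈ 1487.0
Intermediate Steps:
y = 1 (y = -(-4 + 3) = -1*(-1) = 1)
z(r) = 4*r² (z(r) = (2*r)² = 4*r²)
1/(4842 + 32) + (1491 - z(y)) = 1/(4842 + 32) + (1491 - 4*1²) = 1/4874 + (1491 - 4) = 1/4874 + 1487 = 7247639/4874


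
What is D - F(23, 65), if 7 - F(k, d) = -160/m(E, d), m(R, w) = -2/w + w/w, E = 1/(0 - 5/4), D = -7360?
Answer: -474521/63 ≈ -7532.1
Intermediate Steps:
E = -⅘ (E = 1/(0 - 5*¼) = 1/(0 - 5/4) = 1/(-5/4) = -⅘ ≈ -0.80000)
m(R, w) = 1 - 2/w (m(R, w) = -2/w + 1 = 1 - 2/w)
F(k, d) = 7 + 160*d/(-2 + d) (F(k, d) = 7 - (-160)/((-2 + d)/d) = 7 - (-160)*d/(-2 + d) = 7 + 160*d/(-2 + d))
D - F(23, 65) = -7360 - (-14 + 167*65)/(-2 + 65) = -7360 - (-14 + 10855)/63 = -7360 - 10841/63 = -474521/63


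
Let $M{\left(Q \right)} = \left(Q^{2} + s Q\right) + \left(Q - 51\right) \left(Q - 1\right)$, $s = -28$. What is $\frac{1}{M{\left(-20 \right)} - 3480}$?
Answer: $- \frac{1}{1029} \approx -0.00097182$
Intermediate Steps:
$M{\left(Q \right)} = Q^{2} - 28 Q + \left(-1 + Q\right) \left(-51 + Q\right)$ ($M{\left(Q \right)} = \left(Q^{2} - 28 Q\right) + \left(Q - 51\right) \left(Q - 1\right) = \left(Q^{2} - 28 Q\right) + \left(-51 + Q\right) \left(-1 + Q\right) = \left(Q^{2} - 28 Q\right) + \left(-1 + Q\right) \left(-51 + Q\right) = Q^{2} - 28 Q + \left(-1 + Q\right) \left(-51 + Q\right)$)
$\frac{1}{M{\left(-20 \right)} - 3480} = \frac{1}{\left(51 - -1600 + 2 \left(-20\right)^{2}\right) - 3480} = \frac{1}{\left(51 + 1600 + 2 \cdot 400\right) - 3480} = \frac{1}{\left(51 + 1600 + 800\right) - 3480} = \frac{1}{2451 - 3480} = \frac{1}{-1029} = - \frac{1}{1029}$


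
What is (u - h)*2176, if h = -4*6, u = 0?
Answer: 52224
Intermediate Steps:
h = -24
(u - h)*2176 = (0 - 1*(-24))*2176 = (0 + 24)*2176 = 24*2176 = 52224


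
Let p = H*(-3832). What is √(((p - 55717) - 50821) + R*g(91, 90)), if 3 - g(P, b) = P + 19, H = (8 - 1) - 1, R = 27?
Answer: I*√132419 ≈ 363.89*I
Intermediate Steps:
H = 6 (H = 7 - 1 = 6)
p = -22992 (p = 6*(-3832) = -22992)
g(P, b) = -16 - P (g(P, b) = 3 - (P + 19) = 3 - (19 + P) = 3 + (-19 - P) = -16 - P)
√(((p - 55717) - 50821) + R*g(91, 90)) = √(((-22992 - 55717) - 50821) + 27*(-16 - 1*91)) = √((-78709 - 50821) + 27*(-16 - 91)) = √(-129530 + 27*(-107)) = √(-129530 - 2889) = √(-132419) = I*√132419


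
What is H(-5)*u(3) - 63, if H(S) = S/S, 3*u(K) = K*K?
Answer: -60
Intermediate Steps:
u(K) = K²/3 (u(K) = (K*K)/3 = K²/3)
H(S) = 1
H(-5)*u(3) - 63 = 1*((⅓)*3²) - 63 = 1*((⅓)*9) - 63 = 1*3 - 63 = 3 - 63 = -60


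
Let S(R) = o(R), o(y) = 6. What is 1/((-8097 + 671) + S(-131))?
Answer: -1/7420 ≈ -0.00013477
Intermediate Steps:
S(R) = 6
1/((-8097 + 671) + S(-131)) = 1/((-8097 + 671) + 6) = 1/(-7426 + 6) = 1/(-7420) = -1/7420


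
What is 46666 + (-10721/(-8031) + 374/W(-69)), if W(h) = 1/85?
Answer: 630090857/8031 ≈ 78457.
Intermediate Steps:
W(h) = 1/85
46666 + (-10721/(-8031) + 374/W(-69)) = 46666 + (-10721/(-8031) + 374/(1/85)) = 46666 + (-10721*(-1/8031) + 374*85) = 46666 + (10721/8031 + 31790) = 46666 + 255316211/8031 = 630090857/8031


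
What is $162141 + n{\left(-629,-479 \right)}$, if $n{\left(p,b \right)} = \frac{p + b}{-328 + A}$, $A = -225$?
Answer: $\frac{89665081}{553} \approx 1.6214 \cdot 10^{5}$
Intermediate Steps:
$n{\left(p,b \right)} = - \frac{b}{553} - \frac{p}{553}$ ($n{\left(p,b \right)} = \frac{p + b}{-328 - 225} = \frac{b + p}{-553} = \left(b + p\right) \left(- \frac{1}{553}\right) = - \frac{b}{553} - \frac{p}{553}$)
$162141 + n{\left(-629,-479 \right)} = 162141 - - \frac{1108}{553} = 162141 + \left(\frac{479}{553} + \frac{629}{553}\right) = 162141 + \frac{1108}{553} = \frac{89665081}{553}$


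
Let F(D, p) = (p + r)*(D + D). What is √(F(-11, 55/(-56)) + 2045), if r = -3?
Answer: √417991/14 ≈ 46.180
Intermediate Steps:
F(D, p) = 2*D*(-3 + p) (F(D, p) = (p - 3)*(D + D) = (-3 + p)*(2*D) = 2*D*(-3 + p))
√(F(-11, 55/(-56)) + 2045) = √(2*(-11)*(-3 + 55/(-56)) + 2045) = √(2*(-11)*(-3 + 55*(-1/56)) + 2045) = √(2*(-11)*(-3 - 55/56) + 2045) = √(2*(-11)*(-223/56) + 2045) = √(2453/28 + 2045) = √(59713/28) = √417991/14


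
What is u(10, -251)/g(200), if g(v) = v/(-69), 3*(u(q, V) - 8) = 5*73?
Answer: -8947/200 ≈ -44.735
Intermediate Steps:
u(q, V) = 389/3 (u(q, V) = 8 + (5*73)/3 = 8 + (⅓)*365 = 8 + 365/3 = 389/3)
g(v) = -v/69 (g(v) = v*(-1/69) = -v/69)
u(10, -251)/g(200) = 389/(3*((-1/69*200))) = 389/(3*(-200/69)) = (389/3)*(-69/200) = -8947/200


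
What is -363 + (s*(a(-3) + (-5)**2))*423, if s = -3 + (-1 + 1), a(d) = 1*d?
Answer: -28281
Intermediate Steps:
a(d) = d
s = -3 (s = -3 + 0 = -3)
-363 + (s*(a(-3) + (-5)**2))*423 = -363 - 3*(-3 + (-5)**2)*423 = -363 - 3*(-3 + 25)*423 = -363 - 3*22*423 = -363 - 66*423 = -363 - 27918 = -28281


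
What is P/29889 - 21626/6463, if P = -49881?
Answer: -322920139/64390869 ≈ -5.0150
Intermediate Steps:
P/29889 - 21626/6463 = -49881/29889 - 21626/6463 = -49881*1/29889 - 21626*1/6463 = -16627/9963 - 21626/6463 = -322920139/64390869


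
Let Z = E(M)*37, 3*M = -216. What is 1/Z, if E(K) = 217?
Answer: 1/8029 ≈ 0.00012455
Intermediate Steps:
M = -72 (M = (⅓)*(-216) = -72)
Z = 8029 (Z = 217*37 = 8029)
1/Z = 1/8029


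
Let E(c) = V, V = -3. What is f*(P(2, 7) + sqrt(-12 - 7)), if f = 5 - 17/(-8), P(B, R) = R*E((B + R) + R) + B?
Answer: -1083/8 + 57*I*sqrt(19)/8 ≈ -135.38 + 31.057*I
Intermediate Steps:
E(c) = -3
P(B, R) = B - 3*R (P(B, R) = R*(-3) + B = -3*R + B = B - 3*R)
f = 57/8 (f = 5 - 17*(-1)/8 = 5 - 1*(-17/8) = 5 + 17/8 = 57/8 ≈ 7.1250)
f*(P(2, 7) + sqrt(-12 - 7)) = 57*((2 - 3*7) + sqrt(-12 - 7))/8 = 57*((2 - 21) + sqrt(-19))/8 = 57*(-19 + I*sqrt(19))/8 = -1083/8 + 57*I*sqrt(19)/8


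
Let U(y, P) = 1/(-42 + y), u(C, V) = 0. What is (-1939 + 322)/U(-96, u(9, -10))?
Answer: 223146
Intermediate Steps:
(-1939 + 322)/U(-96, u(9, -10)) = (-1939 + 322)/(1/(-42 - 96)) = -1617/(1/(-138)) = -1617/(-1/138) = -1617*(-138) = 223146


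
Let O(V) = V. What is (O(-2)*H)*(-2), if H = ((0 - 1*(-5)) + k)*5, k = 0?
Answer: 100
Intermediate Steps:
H = 25 (H = ((0 - 1*(-5)) + 0)*5 = ((0 + 5) + 0)*5 = (5 + 0)*5 = 5*5 = 25)
(O(-2)*H)*(-2) = -2*25*(-2) = -50*(-2) = 100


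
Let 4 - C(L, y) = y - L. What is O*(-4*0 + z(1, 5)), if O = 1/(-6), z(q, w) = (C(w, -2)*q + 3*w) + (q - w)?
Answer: -11/3 ≈ -3.6667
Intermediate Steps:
C(L, y) = 4 + L - y (C(L, y) = 4 - (y - L) = 4 + (L - y) = 4 + L - y)
z(q, w) = q + 2*w + q*(6 + w) (z(q, w) = ((4 + w - 1*(-2))*q + 3*w) + (q - w) = ((4 + w + 2)*q + 3*w) + (q - w) = ((6 + w)*q + 3*w) + (q - w) = (q*(6 + w) + 3*w) + (q - w) = (3*w + q*(6 + w)) + (q - w) = q + 2*w + q*(6 + w))
O = -⅙ ≈ -0.16667
O*(-4*0 + z(1, 5)) = -(-4*0 + (1 + 2*5 + 1*(6 + 5)))/6 = -(0 + (1 + 10 + 1*11))/6 = -(0 + (1 + 10 + 11))/6 = -(0 + 22)/6 = -⅙*22 = -11/3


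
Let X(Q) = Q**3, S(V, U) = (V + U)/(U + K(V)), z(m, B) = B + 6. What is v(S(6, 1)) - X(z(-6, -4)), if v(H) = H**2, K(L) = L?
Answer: -7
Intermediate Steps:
z(m, B) = 6 + B
S(V, U) = 1 (S(V, U) = (V + U)/(U + V) = (U + V)/(U + V) = 1)
v(S(6, 1)) - X(z(-6, -4)) = 1**2 - (6 - 4)**3 = 1 - 1*2**3 = 1 - 1*8 = 1 - 8 = -7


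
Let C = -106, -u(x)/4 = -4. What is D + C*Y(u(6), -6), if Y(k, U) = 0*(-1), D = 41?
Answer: 41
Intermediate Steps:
u(x) = 16 (u(x) = -4*(-4) = 16)
Y(k, U) = 0
D + C*Y(u(6), -6) = 41 - 106*0 = 41 + 0 = 41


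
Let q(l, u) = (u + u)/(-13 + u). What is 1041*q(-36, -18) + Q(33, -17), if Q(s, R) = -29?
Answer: 36577/31 ≈ 1179.9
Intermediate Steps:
q(l, u) = 2*u/(-13 + u) (q(l, u) = (2*u)/(-13 + u) = 2*u/(-13 + u))
1041*q(-36, -18) + Q(33, -17) = 1041*(2*(-18)/(-13 - 18)) - 29 = 1041*(2*(-18)/(-31)) - 29 = 1041*(2*(-18)*(-1/31)) - 29 = 1041*(36/31) - 29 = 37476/31 - 29 = 36577/31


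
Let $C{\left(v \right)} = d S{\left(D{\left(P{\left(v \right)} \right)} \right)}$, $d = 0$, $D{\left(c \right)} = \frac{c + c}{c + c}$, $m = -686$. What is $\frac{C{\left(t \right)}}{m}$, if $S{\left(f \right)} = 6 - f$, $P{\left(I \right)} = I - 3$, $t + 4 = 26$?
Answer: $0$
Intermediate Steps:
$t = 22$ ($t = -4 + 26 = 22$)
$P{\left(I \right)} = -3 + I$
$D{\left(c \right)} = 1$ ($D{\left(c \right)} = \frac{2 c}{2 c} = 2 c \frac{1}{2 c} = 1$)
$C{\left(v \right)} = 0$ ($C{\left(v \right)} = 0 \left(6 - 1\right) = 0 \cdot 5 = 0$)
$\frac{C{\left(t \right)}}{m} = \frac{0}{-686} = 0 \left(- \frac{1}{686}\right) = 0$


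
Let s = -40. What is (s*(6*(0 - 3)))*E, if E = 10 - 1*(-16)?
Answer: 18720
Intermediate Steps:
E = 26 (E = 10 + 16 = 26)
(s*(6*(0 - 3)))*E = -240*(0 - 3)*26 = -240*(-3)*26 = -40*(-18)*26 = 720*26 = 18720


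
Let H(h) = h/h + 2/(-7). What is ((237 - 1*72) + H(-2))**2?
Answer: 1345600/49 ≈ 27461.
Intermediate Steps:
H(h) = 5/7 (H(h) = 1 + 2*(-1/7) = 1 - 2/7 = 5/7)
((237 - 1*72) + H(-2))**2 = ((237 - 1*72) + 5/7)**2 = ((237 - 72) + 5/7)**2 = (165 + 5/7)**2 = (1160/7)**2 = 1345600/49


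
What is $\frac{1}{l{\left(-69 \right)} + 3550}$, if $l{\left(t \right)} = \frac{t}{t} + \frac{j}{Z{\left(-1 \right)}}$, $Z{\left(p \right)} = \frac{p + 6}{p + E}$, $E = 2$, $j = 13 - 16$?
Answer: $\frac{5}{17752} \approx 0.00028166$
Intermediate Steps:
$j = -3$ ($j = 13 - 16 = -3$)
$Z{\left(p \right)} = \frac{6 + p}{2 + p}$ ($Z{\left(p \right)} = \frac{p + 6}{p + 2} = \frac{6 + p}{2 + p}$)
$l{\left(t \right)} = \frac{2}{5}$ ($l{\left(t \right)} = \frac{t}{t} - \frac{3}{\frac{1}{2 - 1} \left(6 - 1\right)} = 1 - \frac{3}{1^{-1} \cdot 5} = 1 - \frac{3}{1 \cdot 5} = 1 - \frac{3}{5} = \frac{2}{5}$)
$\frac{1}{l{\left(-69 \right)} + 3550} = \frac{1}{\frac{2}{5} + 3550} = \frac{1}{\frac{17752}{5}} = \frac{5}{17752}$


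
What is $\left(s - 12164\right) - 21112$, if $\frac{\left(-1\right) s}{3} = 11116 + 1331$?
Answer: $-70617$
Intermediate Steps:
$s = -37341$ ($s = - 3 \left(11116 + 1331\right) = \left(-3\right) 12447 = -37341$)
$\left(s - 12164\right) - 21112 = \left(-37341 - 12164\right) - 21112 = -49505 - 21112 = -70617$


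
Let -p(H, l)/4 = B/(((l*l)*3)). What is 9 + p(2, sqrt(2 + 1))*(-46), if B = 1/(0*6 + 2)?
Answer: 173/9 ≈ 19.222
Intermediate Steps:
B = 1/2 (B = 1/(0 + 2) = 1/2 ≈ 0.50000)
p(H, l) = -2/(3*l**2) (p(H, l) = -2/((l*l)*3) = -2/(l**2*3) = -2/(3*l**2))
9 + p(2, sqrt(2 + 1))*(-46) = 9 - 2/(3*(2 + 1))*(-46) = 9 - 2/(3*(sqrt(3))**2)*(-46) = 9 - 2/3*1/3*(-46) = 9 - 2/9*(-46) = 9 + 92/9 = 173/9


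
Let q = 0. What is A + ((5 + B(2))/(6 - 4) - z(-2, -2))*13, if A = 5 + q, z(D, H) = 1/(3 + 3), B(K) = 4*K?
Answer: 262/3 ≈ 87.333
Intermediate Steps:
z(D, H) = ⅙ (z(D, H) = 1/6 = ⅙)
A = 5 (A = 5 + 0 = 5)
A + ((5 + B(2))/(6 - 4) - z(-2, -2))*13 = 5 + ((5 + 4*2)/(6 - 4) - 1*⅙)*13 = 5 + ((5 + 8)/2 - ⅙)*13 = 5 + (13*(½) - ⅙)*13 = 5 + (13/2 - ⅙)*13 = 5 + (19/3)*13 = 5 + 247/3 = 262/3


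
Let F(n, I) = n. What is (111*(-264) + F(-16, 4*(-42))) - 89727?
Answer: -119047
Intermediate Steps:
(111*(-264) + F(-16, 4*(-42))) - 89727 = (111*(-264) - 16) - 89727 = (-29304 - 16) - 89727 = -29320 - 89727 = -119047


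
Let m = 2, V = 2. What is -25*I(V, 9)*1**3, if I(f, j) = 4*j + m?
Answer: -950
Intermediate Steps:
I(f, j) = 2 + 4*j (I(f, j) = 4*j + 2 = 2 + 4*j)
-25*I(V, 9)*1**3 = -25*(2 + 4*9)*1**3 = -25*(2 + 36)*1 = -25*38*1 = -950*1 = -950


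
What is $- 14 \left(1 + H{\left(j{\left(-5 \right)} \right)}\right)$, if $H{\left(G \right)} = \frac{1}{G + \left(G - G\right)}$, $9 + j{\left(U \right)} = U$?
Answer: $-13$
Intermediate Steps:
$j{\left(U \right)} = -9 + U$
$H{\left(G \right)} = \frac{1}{G}$ ($H{\left(G \right)} = \frac{1}{G + 0} = \frac{1}{G}$)
$- 14 \left(1 + H{\left(j{\left(-5 \right)} \right)}\right) = - 14 \left(1 + \frac{1}{-9 - 5}\right) = - 14 \left(1 + \frac{1}{-14}\right) = - 14 \left(1 - \frac{1}{14}\right) = \left(-14\right) \frac{13}{14} = -13$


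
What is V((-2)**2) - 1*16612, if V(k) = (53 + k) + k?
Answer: -16551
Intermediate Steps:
V(k) = 53 + 2*k
V((-2)**2) - 1*16612 = (53 + 2*(-2)**2) - 1*16612 = (53 + 2*4) - 16612 = (53 + 8) - 16612 = 61 - 16612 = -16551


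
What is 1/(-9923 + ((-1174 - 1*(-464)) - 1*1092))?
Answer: -1/11725 ≈ -8.5288e-5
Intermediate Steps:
1/(-9923 + ((-1174 - 1*(-464)) - 1*1092)) = 1/(-9923 + ((-1174 + 464) - 1092)) = 1/(-9923 + (-710 - 1092)) = 1/(-9923 - 1802) = 1/(-11725) = -1/11725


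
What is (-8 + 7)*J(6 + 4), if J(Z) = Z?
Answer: -10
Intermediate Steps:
(-8 + 7)*J(6 + 4) = (-8 + 7)*(6 + 4) = -1*10 = -10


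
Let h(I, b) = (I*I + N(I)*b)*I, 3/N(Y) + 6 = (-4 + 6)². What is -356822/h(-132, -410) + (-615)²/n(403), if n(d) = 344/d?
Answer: 90736458193417/204778728 ≈ 4.4310e+5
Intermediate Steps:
N(Y) = -3/2 (N(Y) = 3/(-6 + (-4 + 6)²) = 3/(-6 + 2²) = 3/(-6 + 4) = 3/(-2) = 3*(-½) = -3/2)
h(I, b) = I*(I² - 3*b/2) (h(I, b) = (I*I - 3*b/2)*I = (I² - 3*b/2)*I = I*(I² - 3*b/2))
-356822/h(-132, -410) + (-615)²/n(403) = -356822*(-1/(132*((-132)² - 3/2*(-410)))) + (-615)²/((344/403)) = -356822*(-1/(132*(17424 + 615))) + 378225/((344*(1/403))) = -356822/((-132*18039)) + 378225/(344/403) = -356822/(-2381148) + 378225*(403/344) = -356822*(-1/2381148) + 152424675/344 = 178411/1190574 + 152424675/344 = 90736458193417/204778728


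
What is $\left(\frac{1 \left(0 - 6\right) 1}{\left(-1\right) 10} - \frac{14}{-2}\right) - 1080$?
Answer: $- \frac{5362}{5} \approx -1072.4$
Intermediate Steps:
$\left(\frac{1 \left(0 - 6\right) 1}{\left(-1\right) 10} - \frac{14}{-2}\right) - 1080 = \left(\frac{1 \left(0 - 6\right) 1}{-10} - -7\right) - 1080 = \left(1 \left(-6\right) 1 \left(- \frac{1}{10}\right) + 7\right) - 1080 = \left(\left(-6\right) 1 \left(- \frac{1}{10}\right) + 7\right) - 1080 = \left(\left(-6\right) \left(- \frac{1}{10}\right) + 7\right) - 1080 = \left(\frac{3}{5} + 7\right) - 1080 = \frac{38}{5} - 1080 = - \frac{5362}{5}$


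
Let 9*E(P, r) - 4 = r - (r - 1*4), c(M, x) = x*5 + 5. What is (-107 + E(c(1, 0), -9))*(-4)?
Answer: 3820/9 ≈ 424.44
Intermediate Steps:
c(M, x) = 5 + 5*x (c(M, x) = 5*x + 5 = 5 + 5*x)
E(P, r) = 8/9 (E(P, r) = 4/9 + (r - (r - 1*4))/9 = 4/9 + (r - (r - 4))/9 = 4/9 + (r - (-4 + r))/9 = 4/9 + (r + (4 - r))/9 = 4/9 + (1/9)*4 = 4/9 + 4/9 = 8/9)
(-107 + E(c(1, 0), -9))*(-4) = (-107 + 8/9)*(-4) = -955/9*(-4) = 3820/9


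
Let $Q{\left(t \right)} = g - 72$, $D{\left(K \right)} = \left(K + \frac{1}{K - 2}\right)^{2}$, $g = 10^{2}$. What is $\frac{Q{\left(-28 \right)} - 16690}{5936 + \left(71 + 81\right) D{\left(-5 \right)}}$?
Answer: $- \frac{408219}{243928} \approx -1.6735$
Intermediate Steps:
$g = 100$
$D{\left(K \right)} = \left(K + \frac{1}{-2 + K}\right)^{2}$
$Q{\left(t \right)} = 28$ ($Q{\left(t \right)} = 100 - 72 = 28$)
$\frac{Q{\left(-28 \right)} - 16690}{5936 + \left(71 + 81\right) D{\left(-5 \right)}} = \frac{28 - 16690}{5936 + \left(71 + 81\right) \frac{\left(1 + \left(-5\right)^{2} - -10\right)^{2}}{\left(-2 - 5\right)^{2}}} = - \frac{16662}{5936 + 152 \frac{\left(1 + 25 + 10\right)^{2}}{49}} = - \frac{16662}{5936 + 152 \frac{36^{2}}{49}} = - \frac{16662}{5936 + 152 \cdot \frac{1}{49} \cdot 1296} = - \frac{16662}{5936 + 152 \cdot \frac{1296}{49}} = - \frac{16662}{5936 + \frac{196992}{49}} = - \frac{16662}{\frac{487856}{49}} = \left(-16662\right) \frac{49}{487856} = - \frac{408219}{243928}$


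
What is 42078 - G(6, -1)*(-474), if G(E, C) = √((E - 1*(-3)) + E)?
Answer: 42078 + 474*√15 ≈ 43914.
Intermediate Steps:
G(E, C) = √(3 + 2*E) (G(E, C) = √((E + 3) + E) = √((3 + E) + E) = √(3 + 2*E))
42078 - G(6, -1)*(-474) = 42078 - √(3 + 2*6)*(-474) = 42078 - √(3 + 12)*(-474) = 42078 - √15*(-474) = 42078 - (-474)*√15 = 42078 + 474*√15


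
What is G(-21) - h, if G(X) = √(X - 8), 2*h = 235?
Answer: -235/2 + I*√29 ≈ -117.5 + 5.3852*I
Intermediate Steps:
h = 235/2 (h = (½)*235 = 235/2 ≈ 117.50)
G(X) = √(-8 + X)
G(-21) - h = √(-8 - 21) - 1*235/2 = √(-29) - 235/2 = I*√29 - 235/2 = -235/2 + I*√29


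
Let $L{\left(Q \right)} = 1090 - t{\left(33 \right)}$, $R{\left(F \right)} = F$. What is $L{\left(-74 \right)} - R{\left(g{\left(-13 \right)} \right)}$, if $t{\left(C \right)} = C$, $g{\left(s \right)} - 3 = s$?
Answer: $1067$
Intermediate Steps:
$g{\left(s \right)} = 3 + s$
$L{\left(Q \right)} = 1057$ ($L{\left(Q \right)} = 1090 - 33 = 1057$)
$L{\left(-74 \right)} - R{\left(g{\left(-13 \right)} \right)} = 1057 - \left(3 - 13\right) = 1057 - -10 = 1057 + 10 = 1067$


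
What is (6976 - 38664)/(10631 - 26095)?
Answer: 3961/1933 ≈ 2.0491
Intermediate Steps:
(6976 - 38664)/(10631 - 26095) = -31688/(-15464) = -31688*(-1/15464) = 3961/1933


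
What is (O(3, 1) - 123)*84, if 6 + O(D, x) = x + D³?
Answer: -8484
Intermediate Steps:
O(D, x) = -6 + x + D³ (O(D, x) = -6 + (x + D³) = -6 + x + D³)
(O(3, 1) - 123)*84 = ((-6 + 1 + 3³) - 123)*84 = ((-6 + 1 + 27) - 123)*84 = (22 - 123)*84 = -101*84 = -8484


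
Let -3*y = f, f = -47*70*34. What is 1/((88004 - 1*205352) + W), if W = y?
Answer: -3/240184 ≈ -1.2490e-5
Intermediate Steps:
f = -111860 (f = -3290*34 = -111860)
y = 111860/3 (y = -⅓*(-111860) = 111860/3 ≈ 37287.)
W = 111860/3 ≈ 37287.
1/((88004 - 1*205352) + W) = 1/((88004 - 1*205352) + 111860/3) = 1/((88004 - 205352) + 111860/3) = 1/(-117348 + 111860/3) = 1/(-240184/3) = -3/240184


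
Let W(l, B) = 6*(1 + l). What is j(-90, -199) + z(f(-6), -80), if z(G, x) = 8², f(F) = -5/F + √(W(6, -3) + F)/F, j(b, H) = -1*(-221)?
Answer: 285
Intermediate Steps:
W(l, B) = 6 + 6*l
j(b, H) = 221
f(F) = -5/F + √(42 + F)/F (f(F) = -5/F + √((6 + 6*6) + F)/F = -5/F + √((6 + 36) + F)/F = -5/F + √(42 + F)/F)
z(G, x) = 64
j(-90, -199) + z(f(-6), -80) = 221 + 64 = 285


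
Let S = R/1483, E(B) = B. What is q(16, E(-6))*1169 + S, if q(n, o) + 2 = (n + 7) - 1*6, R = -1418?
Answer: 26002987/1483 ≈ 17534.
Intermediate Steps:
S = -1418/1483 ≈ -0.95617
q(n, o) = -1 + n (q(n, o) = -2 + ((n + 7) - 1*6) = -2 + ((7 + n) - 6) = -2 + (1 + n) = -1 + n)
q(16, E(-6))*1169 + S = (-1 + 16)*1169 - 1418/1483 = 15*1169 - 1418/1483 = 17535 - 1418/1483 = 26002987/1483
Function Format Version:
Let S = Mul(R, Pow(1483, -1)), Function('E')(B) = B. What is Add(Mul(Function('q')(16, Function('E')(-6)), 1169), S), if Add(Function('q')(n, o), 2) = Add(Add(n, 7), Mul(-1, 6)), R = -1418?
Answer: Rational(26002987, 1483) ≈ 17534.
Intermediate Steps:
S = Rational(-1418, 1483) (S = Mul(-1418, Pow(1483, -1)) = Mul(-1418, Rational(1, 1483)) = Rational(-1418, 1483) ≈ -0.95617)
Function('q')(n, o) = Add(-1, n) (Function('q')(n, o) = Add(-2, Add(Add(n, 7), Mul(-1, 6))) = Add(-2, Add(Add(7, n), -6)) = Add(-2, Add(1, n)) = Add(-1, n))
Add(Mul(Function('q')(16, Function('E')(-6)), 1169), S) = Add(Mul(Add(-1, 16), 1169), Rational(-1418, 1483)) = Add(Mul(15, 1169), Rational(-1418, 1483)) = Add(17535, Rational(-1418, 1483)) = Rational(26002987, 1483)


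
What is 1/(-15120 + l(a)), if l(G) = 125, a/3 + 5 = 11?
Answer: -1/14995 ≈ -6.6689e-5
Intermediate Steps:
a = 18 (a = -15 + 3*11 = -15 + 33 = 18)
1/(-15120 + l(a)) = 1/(-15120 + 125) = 1/(-14995) = -1/14995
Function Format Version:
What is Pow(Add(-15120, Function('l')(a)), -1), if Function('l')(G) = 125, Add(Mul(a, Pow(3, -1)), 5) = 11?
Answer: Rational(-1, 14995) ≈ -6.6689e-5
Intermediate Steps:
a = 18 (a = Add(-15, Mul(3, 11)) = Add(-15, 33) = 18)
Pow(Add(-15120, Function('l')(a)), -1) = Pow(Add(-15120, 125), -1) = Pow(-14995, -1) = Rational(-1, 14995)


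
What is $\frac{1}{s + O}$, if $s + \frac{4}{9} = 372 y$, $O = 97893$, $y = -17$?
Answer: $\frac{9}{824117} \approx 1.0921 \cdot 10^{-5}$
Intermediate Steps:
$s = - \frac{56920}{9}$ ($s = - \frac{4}{9} + 372 \left(-17\right) = - \frac{4}{9} - 6324 = - \frac{56920}{9} \approx -6324.4$)
$\frac{1}{s + O} = \frac{1}{- \frac{56920}{9} + 97893} = \frac{1}{\frac{824117}{9}} = \frac{9}{824117}$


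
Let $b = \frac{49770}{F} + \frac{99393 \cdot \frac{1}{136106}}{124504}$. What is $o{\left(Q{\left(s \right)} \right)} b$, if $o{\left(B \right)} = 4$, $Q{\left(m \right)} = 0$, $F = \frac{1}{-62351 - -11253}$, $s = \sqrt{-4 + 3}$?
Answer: $- \frac{43095519260262283647}{4236435356} \approx -1.0173 \cdot 10^{10}$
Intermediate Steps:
$s = i$ ($s = \sqrt{-1} = i \approx 1.0 i$)
$F = - \frac{1}{51098}$ ($F = \frac{1}{-62351 + 11253} = \frac{1}{-51098} = - \frac{1}{51098} \approx -1.957 \cdot 10^{-5}$)
$b = - \frac{43095519260262283647}{16945741424}$ ($b = \frac{49770}{- \frac{1}{51098}} + \frac{99393 \cdot \frac{1}{136106}}{124504} = 49770 \left(-51098\right) + 99393 \cdot \frac{1}{136106} \cdot \frac{1}{124504} = -2543147460 + \frac{99393}{136106} \cdot \frac{1}{124504} = -2543147460 + \frac{99393}{16945741424} = - \frac{43095519260262283647}{16945741424} \approx -2.5431 \cdot 10^{9}$)
$o{\left(Q{\left(s \right)} \right)} b = 4 \left(- \frac{43095519260262283647}{16945741424}\right) = - \frac{43095519260262283647}{4236435356}$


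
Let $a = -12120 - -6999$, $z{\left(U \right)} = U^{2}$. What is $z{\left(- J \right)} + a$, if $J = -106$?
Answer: $6115$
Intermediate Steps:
$a = -5121$ ($a = -12120 + 6999 = -5121$)
$z{\left(- J \right)} + a = \left(\left(-1\right) \left(-106\right)\right)^{2} - 5121 = 106^{2} - 5121 = 11236 - 5121 = 6115$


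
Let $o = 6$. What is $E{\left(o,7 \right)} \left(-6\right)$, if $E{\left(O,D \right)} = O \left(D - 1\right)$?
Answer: $-216$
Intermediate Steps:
$E{\left(O,D \right)} = O \left(-1 + D\right)$
$E{\left(o,7 \right)} \left(-6\right) = 6 \left(-1 + 7\right) \left(-6\right) = 6 \cdot 6 \left(-6\right) = 36 \left(-6\right) = -216$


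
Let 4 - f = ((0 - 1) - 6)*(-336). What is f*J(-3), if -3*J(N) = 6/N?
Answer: -4696/3 ≈ -1565.3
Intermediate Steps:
J(N) = -2/N
f = -2348 (f = 4 - ((0 - 1) - 6)*(-336) = 4 - (-1 - 6)*(-336) = 4 - (-7)*(-336) = 4 - 1*2352 = 4 - 2352 = -2348)
f*J(-3) = -(-4696)/(-3) = -(-4696)*(-1)/3 = -2348*⅔ = -4696/3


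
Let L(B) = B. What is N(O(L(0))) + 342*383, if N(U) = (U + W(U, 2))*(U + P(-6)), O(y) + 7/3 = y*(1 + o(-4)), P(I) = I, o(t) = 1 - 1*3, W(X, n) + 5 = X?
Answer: 1179599/9 ≈ 1.3107e+5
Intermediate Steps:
W(X, n) = -5 + X
o(t) = -2 (o(t) = 1 - 3 = -2)
O(y) = -7/3 - y (O(y) = -7/3 + y*(1 - 2) = -7/3 + y*(-1) = -7/3 - y)
N(U) = (-6 + U)*(-5 + 2*U) (N(U) = (U + (-5 + U))*(U - 6) = (-5 + 2*U)*(-6 + U) = (-6 + U)*(-5 + 2*U))
N(O(L(0))) + 342*383 = (30 - 17*(-7/3 - 1*0) + 2*(-7/3 - 1*0)**2) + 342*383 = (30 - 17*(-7/3 + 0) + 2*(-7/3 + 0)**2) + 130986 = (30 - 17*(-7/3) + 2*(-7/3)**2) + 130986 = (30 + 119/3 + 2*(49/9)) + 130986 = (30 + 119/3 + 98/9) + 130986 = 725/9 + 130986 = 1179599/9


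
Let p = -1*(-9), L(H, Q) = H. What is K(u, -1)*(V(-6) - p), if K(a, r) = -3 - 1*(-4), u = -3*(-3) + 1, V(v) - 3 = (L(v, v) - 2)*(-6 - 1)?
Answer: 50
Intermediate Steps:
V(v) = 17 - 7*v (V(v) = 3 + (v - 2)*(-6 - 1) = 3 + (-2 + v)*(-7) = 3 + (14 - 7*v) = 17 - 7*v)
u = 10 (u = 9 + 1 = 10)
K(a, r) = 1 (K(a, r) = -3 + 4 = 1)
p = 9
K(u, -1)*(V(-6) - p) = 1*((17 - 7*(-6)) - 1*9) = 1*((17 + 42) - 9) = 1*(59 - 9) = 1*50 = 50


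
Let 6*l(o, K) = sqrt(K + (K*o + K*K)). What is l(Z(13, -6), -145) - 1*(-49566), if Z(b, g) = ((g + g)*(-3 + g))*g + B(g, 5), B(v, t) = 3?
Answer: 49566 + sqrt(114405)/6 ≈ 49622.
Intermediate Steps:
Z(b, g) = 3 + 2*g**2*(-3 + g) (Z(b, g) = ((g + g)*(-3 + g))*g + 3 = ((2*g)*(-3 + g))*g + 3 = (2*g*(-3 + g))*g + 3 = 2*g**2*(-3 + g) + 3 = 3 + 2*g**2*(-3 + g))
l(o, K) = sqrt(K + K**2 + K*o)/6 (l(o, K) = sqrt(K + (K*o + K*K))/6 = sqrt(K + (K*o + K**2))/6 = sqrt(K + (K**2 + K*o))/6 = sqrt(K + K**2 + K*o)/6)
l(Z(13, -6), -145) - 1*(-49566) = sqrt(-145*(1 - 145 + (3 - 6*(-6)**2 + 2*(-6)**3)))/6 - 1*(-49566) = sqrt(-145*(1 - 145 + (3 - 6*36 + 2*(-216))))/6 + 49566 = sqrt(-145*(1 - 145 + (3 - 216 - 432)))/6 + 49566 = sqrt(-145*(1 - 145 - 645))/6 + 49566 = sqrt(-145*(-789))/6 + 49566 = sqrt(114405)/6 + 49566 = 49566 + sqrt(114405)/6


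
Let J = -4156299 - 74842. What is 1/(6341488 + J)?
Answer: 1/2110347 ≈ 4.7386e-7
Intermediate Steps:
J = -4231141
1/(6341488 + J) = 1/(6341488 - 4231141) = 1/2110347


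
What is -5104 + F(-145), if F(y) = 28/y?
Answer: -740108/145 ≈ -5104.2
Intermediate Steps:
-5104 + F(-145) = -5104 + 28/(-145) = -5104 + 28*(-1/145) = -5104 - 28/145 = -740108/145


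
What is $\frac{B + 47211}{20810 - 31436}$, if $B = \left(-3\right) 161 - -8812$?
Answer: $- \frac{27770}{5313} \approx -5.2268$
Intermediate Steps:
$B = 8329$ ($B = -483 + 8812 = 8329$)
$\frac{B + 47211}{20810 - 31436} = \frac{8329 + 47211}{20810 - 31436} = \frac{55540}{-10626} = 55540 \left(- \frac{1}{10626}\right) = - \frac{27770}{5313}$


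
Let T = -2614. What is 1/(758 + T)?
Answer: -1/1856 ≈ -0.00053879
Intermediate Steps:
1/(758 + T) = 1/(758 - 2614) = 1/(-1856) = -1/1856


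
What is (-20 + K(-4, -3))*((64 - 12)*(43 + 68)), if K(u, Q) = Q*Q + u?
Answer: -86580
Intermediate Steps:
K(u, Q) = u + Q² (K(u, Q) = Q² + u = u + Q²)
(-20 + K(-4, -3))*((64 - 12)*(43 + 68)) = (-20 + (-4 + (-3)²))*((64 - 12)*(43 + 68)) = (-20 + (-4 + 9))*(52*111) = (-20 + 5)*5772 = -15*5772 = -86580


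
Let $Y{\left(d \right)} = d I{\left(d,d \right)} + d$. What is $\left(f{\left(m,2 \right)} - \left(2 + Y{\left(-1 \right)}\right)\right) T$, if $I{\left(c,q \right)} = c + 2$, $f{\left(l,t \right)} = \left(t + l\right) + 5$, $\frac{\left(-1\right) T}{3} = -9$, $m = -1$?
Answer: $162$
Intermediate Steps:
$T = 27$ ($T = \left(-3\right) \left(-9\right) = 27$)
$f{\left(l,t \right)} = 5 + l + t$ ($f{\left(l,t \right)} = \left(l + t\right) + 5 = 5 + l + t$)
$I{\left(c,q \right)} = 2 + c$
$Y{\left(d \right)} = d + d \left(2 + d\right)$ ($Y{\left(d \right)} = d \left(2 + d\right) + d = d + d \left(2 + d\right)$)
$\left(f{\left(m,2 \right)} - \left(2 + Y{\left(-1 \right)}\right)\right) T = \left(\left(5 - 1 + 2\right) - \left(2 - \left(3 - 1\right)\right)\right) 27 = \left(6 - \left(2 - 2\right)\right) 27 = \left(6 - 0\right) 27 = \left(6 + \left(-2 + 2\right)\right) 27 = \left(6 + 0\right) 27 = 6 \cdot 27 = 162$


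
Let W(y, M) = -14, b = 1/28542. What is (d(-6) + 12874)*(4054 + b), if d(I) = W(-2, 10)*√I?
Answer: 744820564553/14271 - 809964883*I*√6/14271 ≈ 5.2191e+7 - 1.3902e+5*I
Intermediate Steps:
b = 1/28542 ≈ 3.5036e-5
d(I) = -14*√I
(d(-6) + 12874)*(4054 + b) = (-14*I*√6 + 12874)*(4054 + 1/28542) = (-14*I*√6 + 12874)*(115709269/28542) = (12874 - 14*I*√6)*(115709269/28542) = 744820564553/14271 - 809964883*I*√6/14271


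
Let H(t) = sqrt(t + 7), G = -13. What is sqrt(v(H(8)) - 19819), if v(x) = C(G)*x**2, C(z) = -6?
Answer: I*sqrt(19909) ≈ 141.1*I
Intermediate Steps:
H(t) = sqrt(7 + t)
v(x) = -6*x**2
sqrt(v(H(8)) - 19819) = sqrt(-6*(sqrt(7 + 8))**2 - 19819) = sqrt(-6*(sqrt(15))**2 - 19819) = sqrt(-6*15 - 19819) = sqrt(-90 - 19819) = sqrt(-19909) = I*sqrt(19909)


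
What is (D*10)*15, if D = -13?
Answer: -1950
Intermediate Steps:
(D*10)*15 = -13*10*15 = -130*15 = -1950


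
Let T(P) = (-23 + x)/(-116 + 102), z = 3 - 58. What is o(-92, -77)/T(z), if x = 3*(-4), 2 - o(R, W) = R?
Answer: 188/5 ≈ 37.600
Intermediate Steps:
o(R, W) = 2 - R
x = -12
z = -55
T(P) = 5/2 (T(P) = (-23 - 12)/(-116 + 102) = -35/(-14) = -35*(-1/14) = 5/2)
o(-92, -77)/T(z) = (2 - 1*(-92))/(5/2) = (2 + 92)*(⅖) = 94*(⅖) = 188/5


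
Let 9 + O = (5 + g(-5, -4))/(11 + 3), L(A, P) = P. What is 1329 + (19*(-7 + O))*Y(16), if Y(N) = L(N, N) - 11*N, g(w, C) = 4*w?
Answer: 372583/7 ≈ 53226.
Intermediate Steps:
O = -141/14 (O = -9 + (5 + 4*(-5))/(11 + 3) = -9 + (5 - 20)/14 = -9 - 15*1/14 = -9 - 15/14 = -141/14 ≈ -10.071)
Y(N) = -10*N (Y(N) = N - 11*N = -10*N)
1329 + (19*(-7 + O))*Y(16) = 1329 + (19*(-7 - 141/14))*(-10*16) = 1329 + (19*(-239/14))*(-160) = 1329 - 4541/14*(-160) = 1329 + 363280/7 = 372583/7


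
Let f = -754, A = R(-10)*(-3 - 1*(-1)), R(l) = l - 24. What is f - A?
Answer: -822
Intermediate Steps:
R(l) = -24 + l
A = 68 (A = (-24 - 10)*(-3 - 1*(-1)) = -34*(-3 + 1) = -34*(-2) = 68)
f - A = -754 - 1*68 = -754 - 68 = -822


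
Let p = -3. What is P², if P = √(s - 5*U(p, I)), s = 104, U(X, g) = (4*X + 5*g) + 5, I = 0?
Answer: 139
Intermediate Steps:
U(X, g) = 5 + 4*X + 5*g
P = √139 (P = √(104 - 5*(5 + 4*(-3) + 5*0)) = √(104 - 5*(5 - 12 + 0)) = √(104 - 5*(-7)) = √(104 + 35) = √139 ≈ 11.790)
P² = (√139)² = 139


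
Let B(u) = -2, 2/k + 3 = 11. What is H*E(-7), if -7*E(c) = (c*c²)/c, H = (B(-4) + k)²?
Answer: -343/16 ≈ -21.438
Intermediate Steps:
k = ¼ (k = 2/(-3 + 11) = 2/8 = 2*(⅛) = ¼ ≈ 0.25000)
H = 49/16 (H = (-2 + ¼)² = (-7/4)² = 49/16 ≈ 3.0625)
E(c) = -c²/7 (E(c) = -c*c²/(7*c) = -c³/(7*c) = -c²/7)
H*E(-7) = 49*(-⅐*(-7)²)/16 = 49*(-⅐*49)/16 = (49/16)*(-7) = -343/16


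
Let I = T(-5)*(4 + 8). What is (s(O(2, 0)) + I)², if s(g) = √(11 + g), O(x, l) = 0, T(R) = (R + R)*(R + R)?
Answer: (1200 + √11)² ≈ 1.4480e+6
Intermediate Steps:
T(R) = 4*R² (T(R) = (2*R)*(2*R) = 4*R²)
I = 1200 (I = (4*(-5)²)*(4 + 8) = (4*25)*12 = 100*12 = 1200)
(s(O(2, 0)) + I)² = (√(11 + 0) + 1200)² = (√11 + 1200)² = (1200 + √11)²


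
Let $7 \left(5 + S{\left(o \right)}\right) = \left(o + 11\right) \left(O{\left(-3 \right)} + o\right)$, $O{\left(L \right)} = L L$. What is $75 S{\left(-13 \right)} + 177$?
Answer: $- \frac{786}{7} \approx -112.29$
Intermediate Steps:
$O{\left(L \right)} = L^{2}$
$S{\left(o \right)} = -5 + \frac{\left(9 + o\right) \left(11 + o\right)}{7}$ ($S{\left(o \right)} = -5 + \frac{\left(o + 11\right) \left(\left(-3\right)^{2} + o\right)}{7} = -5 + \frac{\left(11 + o\right) \left(9 + o\right)}{7} = -5 + \frac{\left(9 + o\right) \left(11 + o\right)}{7}$)
$75 S{\left(-13 \right)} + 177 = 75 \left(\frac{64}{7} + \frac{\left(-13\right)^{2}}{7} + \frac{20}{7} \left(-13\right)\right) + 177 = 75 \left(\frac{64}{7} + \frac{1}{7} \cdot 169 - \frac{260}{7}\right) + 177 = 75 \left(\frac{64}{7} + \frac{169}{7} - \frac{260}{7}\right) + 177 = 75 \left(- \frac{27}{7}\right) + 177 = - \frac{2025}{7} + 177 = - \frac{786}{7}$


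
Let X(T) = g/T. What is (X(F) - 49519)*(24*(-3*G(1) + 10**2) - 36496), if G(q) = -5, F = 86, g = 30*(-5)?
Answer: 71837168512/43 ≈ 1.6706e+9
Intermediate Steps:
g = -150
X(T) = -150/T
(X(F) - 49519)*(24*(-3*G(1) + 10**2) - 36496) = (-150/86 - 49519)*(24*(-3*(-5) + 10**2) - 36496) = (-150*1/86 - 49519)*(24*(15 + 100) - 36496) = (-75/43 - 49519)*(24*115 - 36496) = -2129392*(2760 - 36496)/43 = -2129392/43*(-33736) = 71837168512/43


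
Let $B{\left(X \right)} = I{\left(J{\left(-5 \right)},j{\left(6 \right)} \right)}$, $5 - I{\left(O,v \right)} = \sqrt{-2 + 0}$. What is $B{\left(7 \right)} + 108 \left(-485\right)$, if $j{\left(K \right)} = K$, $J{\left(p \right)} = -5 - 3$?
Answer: $-52375 - i \sqrt{2} \approx -52375.0 - 1.4142 i$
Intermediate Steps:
$J{\left(p \right)} = -8$
$I{\left(O,v \right)} = 5 - i \sqrt{2}$ ($I{\left(O,v \right)} = 5 - \sqrt{-2 + 0} = 5 - \sqrt{-2} = 5 - i \sqrt{2}$)
$B{\left(X \right)} = 5 - i \sqrt{2}$
$B{\left(7 \right)} + 108 \left(-485\right) = \left(5 - i \sqrt{2}\right) + 108 \left(-485\right) = \left(5 - i \sqrt{2}\right) - 52380 = -52375 - i \sqrt{2}$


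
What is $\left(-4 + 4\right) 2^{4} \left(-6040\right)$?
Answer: $0$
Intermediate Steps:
$\left(-4 + 4\right) 2^{4} \left(-6040\right) = 0 \cdot 16 \left(-6040\right) = 0 \left(-6040\right) = 0$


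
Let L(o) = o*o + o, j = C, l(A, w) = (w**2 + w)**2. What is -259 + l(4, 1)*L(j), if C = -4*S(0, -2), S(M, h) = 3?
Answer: 269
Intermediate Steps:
l(A, w) = (w + w**2)**2
C = -12 (C = -4*3 = -12)
j = -12
L(o) = o + o**2 (L(o) = o**2 + o = o + o**2)
-259 + l(4, 1)*L(j) = -259 + (1**2*(1 + 1)**2)*(-12*(1 - 12)) = -259 + (1*2**2)*(-12*(-11)) = -259 + (1*4)*132 = -259 + 4*132 = -259 + 528 = 269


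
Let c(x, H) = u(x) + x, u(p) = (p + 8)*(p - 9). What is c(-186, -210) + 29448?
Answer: 63972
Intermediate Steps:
u(p) = (-9 + p)*(8 + p) (u(p) = (8 + p)*(-9 + p) = (-9 + p)*(8 + p))
c(x, H) = -72 + x² (c(x, H) = (-72 + x² - x) + x = -72 + x²)
c(-186, -210) + 29448 = (-72 + (-186)²) + 29448 = (-72 + 34596) + 29448 = 34524 + 29448 = 63972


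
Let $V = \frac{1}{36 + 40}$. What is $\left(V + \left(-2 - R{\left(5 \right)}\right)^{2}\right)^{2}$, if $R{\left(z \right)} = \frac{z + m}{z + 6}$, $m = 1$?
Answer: $\frac{3564687025}{84566416} \approx 42.153$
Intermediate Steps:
$R{\left(z \right)} = \frac{1 + z}{6 + z}$ ($R{\left(z \right)} = \frac{z + 1}{z + 6} = \frac{1 + z}{6 + z}$)
$V = \frac{1}{76} \approx 0.013158$
$\left(V + \left(-2 - R{\left(5 \right)}\right)^{2}\right)^{2} = \left(\frac{1}{76} + \left(-2 - \frac{1 + 5}{6 + 5}\right)^{2}\right)^{2} = \left(\frac{1}{76} + \left(-2 - \frac{1}{11} \cdot 6\right)^{2}\right)^{2} = \left(\frac{1}{76} + \left(-2 - \frac{6}{11}\right)^{2}\right)^{2} = \left(\frac{1}{76} + \left(- \frac{28}{11}\right)^{2}\right)^{2} = \left(\frac{1}{76} + \frac{784}{121}\right)^{2} = \left(\frac{59705}{9196}\right)^{2} = \frac{3564687025}{84566416}$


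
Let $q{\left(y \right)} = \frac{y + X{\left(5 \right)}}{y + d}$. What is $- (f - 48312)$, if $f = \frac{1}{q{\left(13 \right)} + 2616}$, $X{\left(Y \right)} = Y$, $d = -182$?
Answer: $\frac{21358058663}{442086} \approx 48312.0$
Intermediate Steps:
$q{\left(y \right)} = \frac{5 + y}{-182 + y}$ ($q{\left(y \right)} = \frac{y + 5}{y - 182} = \frac{5 + y}{-182 + y}$)
$f = \frac{169}{442086}$ ($f = \frac{1}{\frac{5 + 13}{-182 + 13} + 2616} = \frac{1}{\frac{1}{-169} \cdot 18 + 2616} = \frac{1}{\left(- \frac{1}{169}\right) 18 + 2616} = \frac{1}{- \frac{18}{169} + 2616} = \frac{1}{\frac{442086}{169}} = \frac{169}{442086} \approx 0.00038228$)
$- (f - 48312) = - (\frac{169}{442086} - 48312) = \left(-1\right) \left(- \frac{21358058663}{442086}\right) = \frac{21358058663}{442086}$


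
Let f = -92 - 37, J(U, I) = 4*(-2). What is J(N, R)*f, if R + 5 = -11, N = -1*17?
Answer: 1032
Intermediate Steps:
N = -17
R = -16 (R = -5 - 11 = -16)
J(U, I) = -8
f = -129
J(N, R)*f = -8*(-129) = 1032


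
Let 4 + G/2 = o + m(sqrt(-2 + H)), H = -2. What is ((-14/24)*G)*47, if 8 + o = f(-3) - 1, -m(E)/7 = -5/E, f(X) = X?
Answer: 2632/3 + 11515*I/12 ≈ 877.33 + 959.58*I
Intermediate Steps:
m(E) = 35/E (m(E) = -(-35)/E = 35/E)
o = -12 (o = -8 + (-3 - 1) = -8 - 4 = -12)
G = -32 - 35*I (G = -8 + 2*(-12 + 35/(sqrt(-2 - 2))) = -8 + 2*(-12 + 35/(sqrt(-4))) = -8 + 2*(-12 + 35/((2*I))) = -8 + 2*(-12 + 35*(-I/2)) = -8 + 2*(-12 - 35*I/2) = -8 + (-24 - 35*I) = -32 - 35*I ≈ -32.0 - 35.0*I)
((-14/24)*G)*47 = ((-14/24)*(-32 - 35*I))*47 = ((-14*1/24)*(-32 - 35*I))*47 = -7*(-32 - 35*I)/12*47 = (56/3 + 245*I/12)*47 = 2632/3 + 11515*I/12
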